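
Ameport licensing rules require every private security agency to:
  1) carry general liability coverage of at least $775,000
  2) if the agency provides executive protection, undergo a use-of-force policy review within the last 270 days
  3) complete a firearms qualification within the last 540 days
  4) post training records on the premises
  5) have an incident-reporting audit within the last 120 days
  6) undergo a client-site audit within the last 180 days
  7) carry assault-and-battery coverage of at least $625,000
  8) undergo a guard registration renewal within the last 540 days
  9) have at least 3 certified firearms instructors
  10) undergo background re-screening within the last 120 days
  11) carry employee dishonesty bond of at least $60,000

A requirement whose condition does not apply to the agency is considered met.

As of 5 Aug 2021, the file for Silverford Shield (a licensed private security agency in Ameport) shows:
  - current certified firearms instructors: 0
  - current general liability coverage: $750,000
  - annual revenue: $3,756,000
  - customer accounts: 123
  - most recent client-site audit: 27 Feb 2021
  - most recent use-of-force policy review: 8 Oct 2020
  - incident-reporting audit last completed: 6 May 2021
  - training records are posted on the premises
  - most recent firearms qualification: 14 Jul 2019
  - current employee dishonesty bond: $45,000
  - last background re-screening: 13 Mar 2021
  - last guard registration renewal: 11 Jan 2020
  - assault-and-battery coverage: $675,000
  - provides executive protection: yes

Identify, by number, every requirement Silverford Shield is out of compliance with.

1, 2, 3, 8, 9, 10, 11

1. general liability coverage $750,000 < $775,000 → not met
2. condition 'provides executive protection' holds; use-of-force policy review 301 days ago vs limit 270 → not met
3. firearms qualification 753 days ago vs limit 540 → not met
4. training records present → met
5. incident-reporting audit 91 days ago vs limit 120 → met
6. client-site audit 159 days ago vs limit 180 → met
7. assault-and-battery coverage $675,000 ≥ $625,000 → met
8. guard registration renewal 572 days ago vs limit 540 → not met
9. certified firearms instructors 0 < 3 → not met
10. background re-screening 145 days ago vs limit 120 → not met
11. employee dishonesty bond $45,000 < $60,000 → not met
Not met: 1, 2, 3, 8, 9, 10, 11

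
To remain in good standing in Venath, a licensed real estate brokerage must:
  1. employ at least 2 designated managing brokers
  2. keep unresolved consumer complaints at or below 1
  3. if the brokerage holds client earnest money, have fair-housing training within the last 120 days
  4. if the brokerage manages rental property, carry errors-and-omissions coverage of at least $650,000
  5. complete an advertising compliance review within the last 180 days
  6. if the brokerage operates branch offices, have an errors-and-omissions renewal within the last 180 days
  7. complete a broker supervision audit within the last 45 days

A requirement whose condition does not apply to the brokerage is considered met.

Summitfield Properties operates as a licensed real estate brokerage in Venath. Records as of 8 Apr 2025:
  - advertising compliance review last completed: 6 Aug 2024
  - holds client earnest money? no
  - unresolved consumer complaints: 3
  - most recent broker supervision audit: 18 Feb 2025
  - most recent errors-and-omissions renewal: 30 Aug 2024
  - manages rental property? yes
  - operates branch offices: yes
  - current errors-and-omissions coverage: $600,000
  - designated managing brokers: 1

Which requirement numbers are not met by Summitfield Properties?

1, 2, 4, 5, 6, 7

1. designated managing brokers 1 < 2 → not met
2. unresolved consumer complaints 3 > 1 → not met
3. condition 'holds client earnest money' does not hold → requirement n/a → met
4. condition 'manages rental property' holds; errors-and-omissions coverage $600,000 < $650,000 → not met
5. advertising compliance review 245 days ago vs limit 180 → not met
6. condition 'operates branch offices' holds; errors-and-omissions renewal 221 days ago vs limit 180 → not met
7. broker supervision audit 49 days ago vs limit 45 → not met
Not met: 1, 2, 4, 5, 6, 7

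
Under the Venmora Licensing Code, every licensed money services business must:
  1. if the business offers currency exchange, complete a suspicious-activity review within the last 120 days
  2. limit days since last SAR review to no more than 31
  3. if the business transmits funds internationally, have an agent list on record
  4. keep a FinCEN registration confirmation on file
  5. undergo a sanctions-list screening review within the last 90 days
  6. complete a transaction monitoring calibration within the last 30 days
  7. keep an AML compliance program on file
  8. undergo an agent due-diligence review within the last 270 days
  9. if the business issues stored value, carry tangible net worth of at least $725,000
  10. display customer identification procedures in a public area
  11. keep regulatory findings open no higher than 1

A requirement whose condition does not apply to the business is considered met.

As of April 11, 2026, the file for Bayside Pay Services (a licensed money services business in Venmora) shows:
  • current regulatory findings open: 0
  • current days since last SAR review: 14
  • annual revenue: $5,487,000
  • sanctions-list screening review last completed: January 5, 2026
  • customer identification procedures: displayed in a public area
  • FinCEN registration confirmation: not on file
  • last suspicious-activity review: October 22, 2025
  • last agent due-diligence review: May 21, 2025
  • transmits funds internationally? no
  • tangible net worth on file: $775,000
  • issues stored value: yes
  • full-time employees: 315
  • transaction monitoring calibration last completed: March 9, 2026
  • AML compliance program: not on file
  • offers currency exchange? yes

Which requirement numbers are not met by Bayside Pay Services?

1, 4, 5, 6, 7, 8

1. condition 'offers currency exchange' holds; suspicious-activity review 171 days ago vs limit 120 → not met
2. days since last SAR review 14 ≤ 31 → met
3. condition 'transmits funds internationally' does not hold → requirement n/a → met
4. FinCEN registration confirmation absent → not met
5. sanctions-list screening review 96 days ago vs limit 90 → not met
6. transaction monitoring calibration 33 days ago vs limit 30 → not met
7. AML compliance program absent → not met
8. agent due-diligence review 325 days ago vs limit 270 → not met
9. condition 'issues stored value' holds; tangible net worth $775,000 ≥ $725,000 → met
10. customer identification procedures present → met
11. regulatory findings open 0 ≤ 1 → met
Not met: 1, 4, 5, 6, 7, 8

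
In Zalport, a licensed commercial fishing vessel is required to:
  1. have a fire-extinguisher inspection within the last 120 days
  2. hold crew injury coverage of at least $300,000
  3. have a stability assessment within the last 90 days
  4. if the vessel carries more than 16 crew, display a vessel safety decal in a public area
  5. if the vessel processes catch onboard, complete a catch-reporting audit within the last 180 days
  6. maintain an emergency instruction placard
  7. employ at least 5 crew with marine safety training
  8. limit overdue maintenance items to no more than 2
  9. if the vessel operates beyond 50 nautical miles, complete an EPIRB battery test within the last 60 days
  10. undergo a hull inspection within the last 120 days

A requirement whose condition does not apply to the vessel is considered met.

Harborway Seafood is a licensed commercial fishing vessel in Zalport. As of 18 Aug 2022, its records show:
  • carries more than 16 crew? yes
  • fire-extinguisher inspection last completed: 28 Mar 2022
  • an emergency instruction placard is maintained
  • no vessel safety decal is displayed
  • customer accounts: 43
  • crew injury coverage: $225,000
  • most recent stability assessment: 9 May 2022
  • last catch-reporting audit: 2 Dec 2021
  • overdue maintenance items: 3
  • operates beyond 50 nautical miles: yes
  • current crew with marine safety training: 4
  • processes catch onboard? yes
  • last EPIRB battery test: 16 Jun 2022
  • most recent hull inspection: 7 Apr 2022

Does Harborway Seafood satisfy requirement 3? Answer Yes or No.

3. stability assessment 101 days ago vs limit 90 → not met

No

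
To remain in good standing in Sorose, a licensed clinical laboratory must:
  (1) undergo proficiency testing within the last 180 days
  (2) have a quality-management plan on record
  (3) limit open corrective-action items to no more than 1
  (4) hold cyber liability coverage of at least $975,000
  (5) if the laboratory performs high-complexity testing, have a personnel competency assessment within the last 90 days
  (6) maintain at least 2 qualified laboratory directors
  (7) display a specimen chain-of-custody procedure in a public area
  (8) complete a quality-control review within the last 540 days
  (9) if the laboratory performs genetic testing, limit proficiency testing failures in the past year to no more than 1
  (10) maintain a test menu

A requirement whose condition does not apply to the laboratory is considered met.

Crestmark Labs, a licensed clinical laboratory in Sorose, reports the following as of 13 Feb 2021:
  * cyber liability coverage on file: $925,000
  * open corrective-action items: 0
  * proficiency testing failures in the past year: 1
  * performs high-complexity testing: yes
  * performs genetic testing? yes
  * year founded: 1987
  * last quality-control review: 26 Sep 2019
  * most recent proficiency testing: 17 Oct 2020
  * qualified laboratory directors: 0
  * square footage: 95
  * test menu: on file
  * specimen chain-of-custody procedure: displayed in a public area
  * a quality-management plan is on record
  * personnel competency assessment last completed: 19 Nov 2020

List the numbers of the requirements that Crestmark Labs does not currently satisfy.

1. proficiency testing 119 days ago vs limit 180 → met
2. quality-management plan present → met
3. open corrective-action items 0 ≤ 1 → met
4. cyber liability coverage $925,000 < $975,000 → not met
5. condition 'performs high-complexity testing' holds; personnel competency assessment 86 days ago vs limit 90 → met
6. qualified laboratory directors 0 < 2 → not met
7. specimen chain-of-custody procedure present → met
8. quality-control review 506 days ago vs limit 540 → met
9. condition 'performs genetic testing' holds; proficiency testing failures in the past year 1 ≤ 1 → met
10. test menu present → met
Not met: 4, 6

4, 6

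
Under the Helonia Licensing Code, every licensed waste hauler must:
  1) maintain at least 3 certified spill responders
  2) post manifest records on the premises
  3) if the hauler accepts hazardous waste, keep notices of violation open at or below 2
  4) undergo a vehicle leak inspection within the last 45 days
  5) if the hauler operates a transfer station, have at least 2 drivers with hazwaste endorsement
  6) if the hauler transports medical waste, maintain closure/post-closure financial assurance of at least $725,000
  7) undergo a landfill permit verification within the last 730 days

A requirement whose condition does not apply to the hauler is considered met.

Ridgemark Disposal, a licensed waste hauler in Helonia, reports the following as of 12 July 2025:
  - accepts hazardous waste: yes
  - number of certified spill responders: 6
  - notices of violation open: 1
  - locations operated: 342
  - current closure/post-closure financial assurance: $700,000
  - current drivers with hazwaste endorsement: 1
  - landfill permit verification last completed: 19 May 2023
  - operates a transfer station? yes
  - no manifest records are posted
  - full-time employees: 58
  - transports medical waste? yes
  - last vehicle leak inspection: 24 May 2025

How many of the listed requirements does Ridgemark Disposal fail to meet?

1. certified spill responders 6 ≥ 3 → met
2. manifest records absent → not met
3. condition 'accepts hazardous waste' holds; notices of violation open 1 ≤ 2 → met
4. vehicle leak inspection 49 days ago vs limit 45 → not met
5. condition 'operates a transfer station' holds; drivers with hazwaste endorsement 1 < 2 → not met
6. condition 'transports medical waste' holds; closure/post-closure financial assurance $700,000 < $725,000 → not met
7. landfill permit verification 785 days ago vs limit 730 → not met
Not met: 5 of 7

5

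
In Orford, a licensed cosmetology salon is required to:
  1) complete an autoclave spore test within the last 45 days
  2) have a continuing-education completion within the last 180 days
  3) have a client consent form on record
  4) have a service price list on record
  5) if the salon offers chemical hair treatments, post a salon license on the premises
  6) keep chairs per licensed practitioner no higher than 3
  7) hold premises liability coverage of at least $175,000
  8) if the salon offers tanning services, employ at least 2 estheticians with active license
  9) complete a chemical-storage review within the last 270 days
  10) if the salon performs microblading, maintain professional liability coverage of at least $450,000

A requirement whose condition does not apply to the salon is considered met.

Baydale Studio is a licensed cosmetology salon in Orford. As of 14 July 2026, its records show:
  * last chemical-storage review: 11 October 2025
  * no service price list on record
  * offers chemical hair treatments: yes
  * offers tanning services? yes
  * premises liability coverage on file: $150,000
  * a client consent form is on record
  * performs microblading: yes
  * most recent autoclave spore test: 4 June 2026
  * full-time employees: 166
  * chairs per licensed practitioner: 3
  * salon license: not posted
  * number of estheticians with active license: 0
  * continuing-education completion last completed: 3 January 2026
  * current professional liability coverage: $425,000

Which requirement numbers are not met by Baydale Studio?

1. autoclave spore test 40 days ago vs limit 45 → met
2. continuing-education completion 192 days ago vs limit 180 → not met
3. client consent form present → met
4. service price list absent → not met
5. condition 'offers chemical hair treatments' holds; salon license absent → not met
6. chairs per licensed practitioner 3 ≤ 3 → met
7. premises liability coverage $150,000 < $175,000 → not met
8. condition 'offers tanning services' holds; estheticians with active license 0 < 2 → not met
9. chemical-storage review 276 days ago vs limit 270 → not met
10. condition 'performs microblading' holds; professional liability coverage $425,000 < $450,000 → not met
Not met: 2, 4, 5, 7, 8, 9, 10

2, 4, 5, 7, 8, 9, 10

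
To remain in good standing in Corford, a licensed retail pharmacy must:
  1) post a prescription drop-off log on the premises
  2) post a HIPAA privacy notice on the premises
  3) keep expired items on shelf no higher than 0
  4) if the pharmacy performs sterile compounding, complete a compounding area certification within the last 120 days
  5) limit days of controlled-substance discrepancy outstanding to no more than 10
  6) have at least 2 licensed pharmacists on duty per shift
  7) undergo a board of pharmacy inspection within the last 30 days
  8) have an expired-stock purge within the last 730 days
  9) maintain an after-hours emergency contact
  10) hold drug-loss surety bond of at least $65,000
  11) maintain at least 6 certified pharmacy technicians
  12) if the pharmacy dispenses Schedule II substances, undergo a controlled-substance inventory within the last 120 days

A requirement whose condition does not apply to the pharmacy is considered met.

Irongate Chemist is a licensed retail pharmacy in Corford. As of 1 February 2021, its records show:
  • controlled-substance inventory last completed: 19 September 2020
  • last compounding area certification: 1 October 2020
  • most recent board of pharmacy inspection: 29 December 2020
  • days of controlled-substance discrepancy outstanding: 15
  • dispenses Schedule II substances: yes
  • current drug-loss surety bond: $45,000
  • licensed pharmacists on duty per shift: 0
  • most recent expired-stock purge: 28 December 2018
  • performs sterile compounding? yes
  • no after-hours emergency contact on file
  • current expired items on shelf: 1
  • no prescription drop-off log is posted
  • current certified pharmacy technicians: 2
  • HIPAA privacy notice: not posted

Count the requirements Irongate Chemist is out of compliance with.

12

1. prescription drop-off log absent → not met
2. HIPAA privacy notice absent → not met
3. expired items on shelf 1 > 0 → not met
4. condition 'performs sterile compounding' holds; compounding area certification 123 days ago vs limit 120 → not met
5. days of controlled-substance discrepancy outstanding 15 > 10 → not met
6. licensed pharmacists on duty per shift 0 < 2 → not met
7. board of pharmacy inspection 34 days ago vs limit 30 → not met
8. expired-stock purge 766 days ago vs limit 730 → not met
9. after-hours emergency contact absent → not met
10. drug-loss surety bond $45,000 < $65,000 → not met
11. certified pharmacy technicians 2 < 6 → not met
12. condition 'dispenses Schedule II substances' holds; controlled-substance inventory 135 days ago vs limit 120 → not met
Not met: 12 of 12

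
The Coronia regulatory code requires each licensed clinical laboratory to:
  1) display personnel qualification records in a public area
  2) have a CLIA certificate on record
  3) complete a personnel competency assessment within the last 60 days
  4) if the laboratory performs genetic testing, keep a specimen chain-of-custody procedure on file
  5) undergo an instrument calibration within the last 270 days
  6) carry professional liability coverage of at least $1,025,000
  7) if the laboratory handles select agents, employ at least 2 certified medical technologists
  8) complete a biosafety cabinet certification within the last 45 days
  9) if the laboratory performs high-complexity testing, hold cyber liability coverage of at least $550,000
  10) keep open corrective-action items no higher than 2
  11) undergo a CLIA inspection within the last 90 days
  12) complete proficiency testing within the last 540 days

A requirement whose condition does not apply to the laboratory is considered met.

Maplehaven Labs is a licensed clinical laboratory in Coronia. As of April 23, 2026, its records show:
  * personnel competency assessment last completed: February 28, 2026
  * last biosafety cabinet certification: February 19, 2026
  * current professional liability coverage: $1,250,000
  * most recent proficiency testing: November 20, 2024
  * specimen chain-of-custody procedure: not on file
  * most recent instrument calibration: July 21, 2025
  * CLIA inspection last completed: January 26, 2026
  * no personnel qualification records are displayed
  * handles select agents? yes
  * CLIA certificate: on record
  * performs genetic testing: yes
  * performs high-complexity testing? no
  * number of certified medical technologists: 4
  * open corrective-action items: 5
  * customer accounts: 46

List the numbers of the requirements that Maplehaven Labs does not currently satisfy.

1, 4, 5, 8, 10

1. personnel qualification records absent → not met
2. CLIA certificate present → met
3. personnel competency assessment 54 days ago vs limit 60 → met
4. condition 'performs genetic testing' holds; specimen chain-of-custody procedure absent → not met
5. instrument calibration 276 days ago vs limit 270 → not met
6. professional liability coverage $1,250,000 ≥ $1,025,000 → met
7. condition 'handles select agents' holds; certified medical technologists 4 ≥ 2 → met
8. biosafety cabinet certification 63 days ago vs limit 45 → not met
9. condition 'performs high-complexity testing' does not hold → requirement n/a → met
10. open corrective-action items 5 > 2 → not met
11. CLIA inspection 87 days ago vs limit 90 → met
12. proficiency testing 519 days ago vs limit 540 → met
Not met: 1, 4, 5, 8, 10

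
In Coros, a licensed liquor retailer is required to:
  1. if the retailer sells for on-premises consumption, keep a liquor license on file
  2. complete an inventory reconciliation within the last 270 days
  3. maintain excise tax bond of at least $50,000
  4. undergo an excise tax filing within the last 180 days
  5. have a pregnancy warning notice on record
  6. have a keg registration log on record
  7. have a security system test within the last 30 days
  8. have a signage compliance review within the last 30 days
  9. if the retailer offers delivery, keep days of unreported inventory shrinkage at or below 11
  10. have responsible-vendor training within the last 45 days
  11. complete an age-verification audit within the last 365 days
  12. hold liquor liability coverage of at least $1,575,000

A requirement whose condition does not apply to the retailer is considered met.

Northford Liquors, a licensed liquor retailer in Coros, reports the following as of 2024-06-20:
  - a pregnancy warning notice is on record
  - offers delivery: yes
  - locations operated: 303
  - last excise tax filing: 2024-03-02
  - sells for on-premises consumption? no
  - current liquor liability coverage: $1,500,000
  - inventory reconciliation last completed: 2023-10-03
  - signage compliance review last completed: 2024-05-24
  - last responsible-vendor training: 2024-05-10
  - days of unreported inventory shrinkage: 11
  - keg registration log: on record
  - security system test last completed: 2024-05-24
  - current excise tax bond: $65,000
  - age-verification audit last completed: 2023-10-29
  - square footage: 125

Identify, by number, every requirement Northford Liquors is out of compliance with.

12

1. condition 'sells for on-premises consumption' does not hold → requirement n/a → met
2. inventory reconciliation 261 days ago vs limit 270 → met
3. excise tax bond $65,000 ≥ $50,000 → met
4. excise tax filing 110 days ago vs limit 180 → met
5. pregnancy warning notice present → met
6. keg registration log present → met
7. security system test 27 days ago vs limit 30 → met
8. signage compliance review 27 days ago vs limit 30 → met
9. condition 'offers delivery' holds; days of unreported inventory shrinkage 11 ≤ 11 → met
10. responsible-vendor training 41 days ago vs limit 45 → met
11. age-verification audit 235 days ago vs limit 365 → met
12. liquor liability coverage $1,500,000 < $1,575,000 → not met
Not met: 12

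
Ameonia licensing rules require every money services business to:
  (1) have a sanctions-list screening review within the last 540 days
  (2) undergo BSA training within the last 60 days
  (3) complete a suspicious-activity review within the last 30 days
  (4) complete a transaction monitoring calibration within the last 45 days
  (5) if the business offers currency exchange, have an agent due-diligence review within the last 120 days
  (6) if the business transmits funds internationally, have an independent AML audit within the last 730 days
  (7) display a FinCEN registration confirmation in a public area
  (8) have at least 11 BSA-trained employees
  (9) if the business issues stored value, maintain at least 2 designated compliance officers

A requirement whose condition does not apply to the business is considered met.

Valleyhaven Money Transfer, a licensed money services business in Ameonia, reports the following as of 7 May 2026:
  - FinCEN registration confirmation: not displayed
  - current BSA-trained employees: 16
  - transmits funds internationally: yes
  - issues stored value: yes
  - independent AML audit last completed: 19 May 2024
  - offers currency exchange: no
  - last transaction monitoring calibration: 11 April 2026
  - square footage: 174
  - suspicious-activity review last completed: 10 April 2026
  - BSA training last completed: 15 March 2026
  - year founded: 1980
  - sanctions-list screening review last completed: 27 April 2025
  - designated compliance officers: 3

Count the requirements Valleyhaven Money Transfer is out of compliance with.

1. sanctions-list screening review 375 days ago vs limit 540 → met
2. BSA training 53 days ago vs limit 60 → met
3. suspicious-activity review 27 days ago vs limit 30 → met
4. transaction monitoring calibration 26 days ago vs limit 45 → met
5. condition 'offers currency exchange' does not hold → requirement n/a → met
6. condition 'transmits funds internationally' holds; independent AML audit 718 days ago vs limit 730 → met
7. FinCEN registration confirmation absent → not met
8. BSA-trained employees 16 ≥ 11 → met
9. condition 'issues stored value' holds; designated compliance officers 3 ≥ 2 → met
Not met: 1 of 9

1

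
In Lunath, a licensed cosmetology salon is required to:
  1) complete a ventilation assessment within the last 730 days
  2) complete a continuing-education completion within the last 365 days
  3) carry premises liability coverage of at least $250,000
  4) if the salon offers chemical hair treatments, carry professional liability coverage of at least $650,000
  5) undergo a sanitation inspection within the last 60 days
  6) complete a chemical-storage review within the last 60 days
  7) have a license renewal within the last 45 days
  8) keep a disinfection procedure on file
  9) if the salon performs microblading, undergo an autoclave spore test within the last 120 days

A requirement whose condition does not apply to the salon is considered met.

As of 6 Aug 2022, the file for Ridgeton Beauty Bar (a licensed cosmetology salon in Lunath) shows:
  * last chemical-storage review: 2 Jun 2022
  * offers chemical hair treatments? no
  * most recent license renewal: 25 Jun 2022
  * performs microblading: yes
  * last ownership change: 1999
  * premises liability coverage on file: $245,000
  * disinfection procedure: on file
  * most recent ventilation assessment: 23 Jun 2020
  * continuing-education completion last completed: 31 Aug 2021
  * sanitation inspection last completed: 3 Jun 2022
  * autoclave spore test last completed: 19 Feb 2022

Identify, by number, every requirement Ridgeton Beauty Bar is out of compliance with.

1, 3, 5, 6, 9

1. ventilation assessment 774 days ago vs limit 730 → not met
2. continuing-education completion 340 days ago vs limit 365 → met
3. premises liability coverage $245,000 < $250,000 → not met
4. condition 'offers chemical hair treatments' does not hold → requirement n/a → met
5. sanitation inspection 64 days ago vs limit 60 → not met
6. chemical-storage review 65 days ago vs limit 60 → not met
7. license renewal 42 days ago vs limit 45 → met
8. disinfection procedure present → met
9. condition 'performs microblading' holds; autoclave spore test 168 days ago vs limit 120 → not met
Not met: 1, 3, 5, 6, 9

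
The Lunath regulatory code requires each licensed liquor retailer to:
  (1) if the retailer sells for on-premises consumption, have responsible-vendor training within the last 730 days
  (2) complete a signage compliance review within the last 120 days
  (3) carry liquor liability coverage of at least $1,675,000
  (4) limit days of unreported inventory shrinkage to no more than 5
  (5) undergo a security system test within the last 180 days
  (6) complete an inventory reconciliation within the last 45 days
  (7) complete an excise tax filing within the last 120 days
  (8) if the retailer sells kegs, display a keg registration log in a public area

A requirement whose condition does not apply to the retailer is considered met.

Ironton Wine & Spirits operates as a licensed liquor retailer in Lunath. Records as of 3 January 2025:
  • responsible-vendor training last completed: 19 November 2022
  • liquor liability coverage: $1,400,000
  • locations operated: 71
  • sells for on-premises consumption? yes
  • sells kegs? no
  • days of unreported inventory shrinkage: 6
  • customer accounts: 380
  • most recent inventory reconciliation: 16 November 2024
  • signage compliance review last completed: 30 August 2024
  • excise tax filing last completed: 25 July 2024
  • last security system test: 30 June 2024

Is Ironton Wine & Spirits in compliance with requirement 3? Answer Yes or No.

3. liquor liability coverage $1,400,000 < $1,675,000 → not met

No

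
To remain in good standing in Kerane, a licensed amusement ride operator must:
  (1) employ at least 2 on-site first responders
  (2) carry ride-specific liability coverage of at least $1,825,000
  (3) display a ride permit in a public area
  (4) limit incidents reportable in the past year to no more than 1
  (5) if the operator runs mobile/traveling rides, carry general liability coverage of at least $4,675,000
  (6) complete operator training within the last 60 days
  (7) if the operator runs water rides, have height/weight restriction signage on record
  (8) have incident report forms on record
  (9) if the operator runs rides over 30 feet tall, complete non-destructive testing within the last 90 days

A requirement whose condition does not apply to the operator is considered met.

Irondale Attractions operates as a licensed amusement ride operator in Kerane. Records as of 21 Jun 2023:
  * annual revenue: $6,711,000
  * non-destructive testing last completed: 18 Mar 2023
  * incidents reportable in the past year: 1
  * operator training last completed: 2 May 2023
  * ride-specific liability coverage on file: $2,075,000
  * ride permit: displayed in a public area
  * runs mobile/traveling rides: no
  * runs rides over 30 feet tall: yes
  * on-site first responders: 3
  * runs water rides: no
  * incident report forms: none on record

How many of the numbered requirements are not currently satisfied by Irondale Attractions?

2

1. on-site first responders 3 ≥ 2 → met
2. ride-specific liability coverage $2,075,000 ≥ $1,825,000 → met
3. ride permit present → met
4. incidents reportable in the past year 1 ≤ 1 → met
5. condition 'runs mobile/traveling rides' does not hold → requirement n/a → met
6. operator training 50 days ago vs limit 60 → met
7. condition 'runs water rides' does not hold → requirement n/a → met
8. incident report forms absent → not met
9. condition 'runs rides over 30 feet tall' holds; non-destructive testing 95 days ago vs limit 90 → not met
Not met: 2 of 9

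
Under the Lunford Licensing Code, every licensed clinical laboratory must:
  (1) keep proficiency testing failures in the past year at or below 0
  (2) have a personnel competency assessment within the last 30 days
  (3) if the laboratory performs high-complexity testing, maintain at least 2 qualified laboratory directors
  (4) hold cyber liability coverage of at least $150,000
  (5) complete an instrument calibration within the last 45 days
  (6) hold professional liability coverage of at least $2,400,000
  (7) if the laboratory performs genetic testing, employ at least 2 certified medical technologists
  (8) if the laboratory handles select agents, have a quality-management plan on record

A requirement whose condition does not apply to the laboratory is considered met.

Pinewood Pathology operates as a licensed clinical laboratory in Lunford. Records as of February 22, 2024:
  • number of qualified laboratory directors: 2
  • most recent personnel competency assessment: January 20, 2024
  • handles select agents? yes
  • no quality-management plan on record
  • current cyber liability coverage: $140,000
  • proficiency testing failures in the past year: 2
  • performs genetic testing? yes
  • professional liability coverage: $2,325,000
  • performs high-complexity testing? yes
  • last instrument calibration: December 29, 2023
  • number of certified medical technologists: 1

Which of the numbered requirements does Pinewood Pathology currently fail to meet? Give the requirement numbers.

1. proficiency testing failures in the past year 2 > 0 → not met
2. personnel competency assessment 33 days ago vs limit 30 → not met
3. condition 'performs high-complexity testing' holds; qualified laboratory directors 2 ≥ 2 → met
4. cyber liability coverage $140,000 < $150,000 → not met
5. instrument calibration 55 days ago vs limit 45 → not met
6. professional liability coverage $2,325,000 < $2,400,000 → not met
7. condition 'performs genetic testing' holds; certified medical technologists 1 < 2 → not met
8. condition 'handles select agents' holds; quality-management plan absent → not met
Not met: 1, 2, 4, 5, 6, 7, 8

1, 2, 4, 5, 6, 7, 8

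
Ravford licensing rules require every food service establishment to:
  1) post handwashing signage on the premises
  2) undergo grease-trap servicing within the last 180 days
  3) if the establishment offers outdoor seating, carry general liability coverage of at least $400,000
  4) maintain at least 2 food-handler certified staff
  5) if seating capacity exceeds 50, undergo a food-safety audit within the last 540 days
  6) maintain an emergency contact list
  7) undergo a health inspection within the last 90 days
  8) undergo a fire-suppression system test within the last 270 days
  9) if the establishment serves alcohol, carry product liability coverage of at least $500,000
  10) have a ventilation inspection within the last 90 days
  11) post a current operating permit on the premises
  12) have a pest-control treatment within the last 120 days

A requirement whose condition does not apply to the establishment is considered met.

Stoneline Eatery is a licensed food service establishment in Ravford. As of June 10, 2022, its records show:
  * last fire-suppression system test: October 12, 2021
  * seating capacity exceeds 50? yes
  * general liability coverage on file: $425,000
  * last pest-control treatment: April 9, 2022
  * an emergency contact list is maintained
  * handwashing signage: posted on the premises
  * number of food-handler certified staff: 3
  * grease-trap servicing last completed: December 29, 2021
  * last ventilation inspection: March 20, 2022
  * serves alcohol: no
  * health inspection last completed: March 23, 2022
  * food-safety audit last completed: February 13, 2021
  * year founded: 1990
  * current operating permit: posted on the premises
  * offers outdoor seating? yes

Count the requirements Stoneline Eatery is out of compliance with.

0

1. handwashing signage present → met
2. grease-trap servicing 163 days ago vs limit 180 → met
3. condition 'offers outdoor seating' holds; general liability coverage $425,000 ≥ $400,000 → met
4. food-handler certified staff 3 ≥ 2 → met
5. condition 'seating capacity exceeds 50' holds; food-safety audit 482 days ago vs limit 540 → met
6. emergency contact list present → met
7. health inspection 79 days ago vs limit 90 → met
8. fire-suppression system test 241 days ago vs limit 270 → met
9. condition 'serves alcohol' does not hold → requirement n/a → met
10. ventilation inspection 82 days ago vs limit 90 → met
11. current operating permit present → met
12. pest-control treatment 62 days ago vs limit 120 → met
Not met: 0 of 12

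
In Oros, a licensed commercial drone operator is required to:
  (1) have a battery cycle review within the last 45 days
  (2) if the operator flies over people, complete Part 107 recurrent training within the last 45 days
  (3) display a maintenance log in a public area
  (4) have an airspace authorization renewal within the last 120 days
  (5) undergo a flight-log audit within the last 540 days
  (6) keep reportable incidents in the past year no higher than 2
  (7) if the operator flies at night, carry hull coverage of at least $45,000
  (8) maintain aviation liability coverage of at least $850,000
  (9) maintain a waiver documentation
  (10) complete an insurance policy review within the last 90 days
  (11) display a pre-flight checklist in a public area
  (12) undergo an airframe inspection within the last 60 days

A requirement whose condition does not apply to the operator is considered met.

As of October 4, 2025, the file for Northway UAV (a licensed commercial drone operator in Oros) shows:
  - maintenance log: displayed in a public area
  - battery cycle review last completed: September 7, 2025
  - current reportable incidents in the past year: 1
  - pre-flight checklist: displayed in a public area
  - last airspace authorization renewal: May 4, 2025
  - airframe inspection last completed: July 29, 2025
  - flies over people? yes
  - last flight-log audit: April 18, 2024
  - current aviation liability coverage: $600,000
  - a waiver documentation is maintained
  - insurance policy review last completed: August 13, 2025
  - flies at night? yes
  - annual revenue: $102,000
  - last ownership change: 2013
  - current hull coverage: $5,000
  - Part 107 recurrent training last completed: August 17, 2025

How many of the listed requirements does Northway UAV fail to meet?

5

1. battery cycle review 27 days ago vs limit 45 → met
2. condition 'flies over people' holds; Part 107 recurrent training 48 days ago vs limit 45 → not met
3. maintenance log present → met
4. airspace authorization renewal 153 days ago vs limit 120 → not met
5. flight-log audit 534 days ago vs limit 540 → met
6. reportable incidents in the past year 1 ≤ 2 → met
7. condition 'flies at night' holds; hull coverage $5,000 < $45,000 → not met
8. aviation liability coverage $600,000 < $850,000 → not met
9. waiver documentation present → met
10. insurance policy review 52 days ago vs limit 90 → met
11. pre-flight checklist present → met
12. airframe inspection 67 days ago vs limit 60 → not met
Not met: 5 of 12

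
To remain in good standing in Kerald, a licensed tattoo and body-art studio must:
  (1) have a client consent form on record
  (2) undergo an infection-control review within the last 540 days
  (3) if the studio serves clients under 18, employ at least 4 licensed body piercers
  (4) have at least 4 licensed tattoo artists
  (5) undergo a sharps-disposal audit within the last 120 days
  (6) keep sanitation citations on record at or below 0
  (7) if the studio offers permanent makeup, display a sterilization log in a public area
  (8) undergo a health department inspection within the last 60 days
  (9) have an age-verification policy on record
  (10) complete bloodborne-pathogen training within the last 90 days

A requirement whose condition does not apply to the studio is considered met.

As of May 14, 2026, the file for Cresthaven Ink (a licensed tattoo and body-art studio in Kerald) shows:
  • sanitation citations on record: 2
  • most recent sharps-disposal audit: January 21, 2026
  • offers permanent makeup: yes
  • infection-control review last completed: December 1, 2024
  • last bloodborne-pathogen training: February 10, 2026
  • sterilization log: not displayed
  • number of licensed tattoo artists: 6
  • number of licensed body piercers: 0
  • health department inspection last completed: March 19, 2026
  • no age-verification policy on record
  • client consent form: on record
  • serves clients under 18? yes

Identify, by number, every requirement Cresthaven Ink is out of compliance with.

1. client consent form present → met
2. infection-control review 529 days ago vs limit 540 → met
3. condition 'serves clients under 18' holds; licensed body piercers 0 < 4 → not met
4. licensed tattoo artists 6 ≥ 4 → met
5. sharps-disposal audit 113 days ago vs limit 120 → met
6. sanitation citations on record 2 > 0 → not met
7. condition 'offers permanent makeup' holds; sterilization log absent → not met
8. health department inspection 56 days ago vs limit 60 → met
9. age-verification policy absent → not met
10. bloodborne-pathogen training 93 days ago vs limit 90 → not met
Not met: 3, 6, 7, 9, 10

3, 6, 7, 9, 10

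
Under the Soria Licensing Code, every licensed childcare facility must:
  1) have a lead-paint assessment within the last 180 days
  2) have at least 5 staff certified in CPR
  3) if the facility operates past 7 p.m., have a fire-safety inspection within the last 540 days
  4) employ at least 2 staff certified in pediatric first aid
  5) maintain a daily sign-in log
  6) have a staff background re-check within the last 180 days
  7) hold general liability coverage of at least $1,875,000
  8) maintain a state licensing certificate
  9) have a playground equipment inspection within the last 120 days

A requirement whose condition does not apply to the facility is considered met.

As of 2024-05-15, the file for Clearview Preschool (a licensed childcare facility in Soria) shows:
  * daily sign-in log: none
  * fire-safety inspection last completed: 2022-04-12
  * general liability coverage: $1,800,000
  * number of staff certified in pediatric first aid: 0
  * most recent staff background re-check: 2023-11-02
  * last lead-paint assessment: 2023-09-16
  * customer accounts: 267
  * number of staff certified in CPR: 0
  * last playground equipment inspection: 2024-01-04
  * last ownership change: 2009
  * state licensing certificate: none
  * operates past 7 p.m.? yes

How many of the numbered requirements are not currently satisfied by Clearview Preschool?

9

1. lead-paint assessment 242 days ago vs limit 180 → not met
2. staff certified in CPR 0 < 5 → not met
3. condition 'operates past 7 p.m.' holds; fire-safety inspection 764 days ago vs limit 540 → not met
4. staff certified in pediatric first aid 0 < 2 → not met
5. daily sign-in log absent → not met
6. staff background re-check 195 days ago vs limit 180 → not met
7. general liability coverage $1,800,000 < $1,875,000 → not met
8. state licensing certificate absent → not met
9. playground equipment inspection 132 days ago vs limit 120 → not met
Not met: 9 of 9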